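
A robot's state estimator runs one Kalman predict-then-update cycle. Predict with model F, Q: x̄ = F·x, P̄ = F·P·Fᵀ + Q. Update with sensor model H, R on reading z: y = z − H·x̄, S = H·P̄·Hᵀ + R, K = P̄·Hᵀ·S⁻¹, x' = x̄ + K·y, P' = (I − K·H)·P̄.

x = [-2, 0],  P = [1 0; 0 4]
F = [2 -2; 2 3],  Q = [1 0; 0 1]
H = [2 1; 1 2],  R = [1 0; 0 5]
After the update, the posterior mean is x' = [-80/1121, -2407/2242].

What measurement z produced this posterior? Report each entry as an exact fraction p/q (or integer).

z = [-1, -2]

x̄ = F·x = [-4, -4]
P̄ = F·P·Fᵀ + Q = [21 -20; -20 41]
S = H·P̄·Hᵀ + R = [46 24; 24 110]
K = P̄·Hᵀ·S⁻¹ = [719/1121 -701/2242; -689/2242 707/1121]
x' − x̄ = [4404/1121, 6561/2242] = K·y
y = (KᵀK)⁻¹·Kᵀ·(x' − x̄) = [11, 10]
z = y + H·x̄ = [11, 10] + [-12, -12] = [-1, -2]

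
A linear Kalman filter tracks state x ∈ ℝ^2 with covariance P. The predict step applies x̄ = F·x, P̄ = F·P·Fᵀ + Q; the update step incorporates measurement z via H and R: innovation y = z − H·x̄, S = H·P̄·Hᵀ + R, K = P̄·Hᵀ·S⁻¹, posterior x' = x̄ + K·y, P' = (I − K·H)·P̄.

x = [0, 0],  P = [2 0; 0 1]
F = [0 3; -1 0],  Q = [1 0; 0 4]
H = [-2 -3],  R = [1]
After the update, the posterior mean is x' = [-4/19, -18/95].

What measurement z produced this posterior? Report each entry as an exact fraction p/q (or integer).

x̄ = F·x = [0, 0]
P̄ = F·P·Fᵀ + Q = [10 0; 0 6]
S = H·P̄·Hᵀ + R = [95]
K = P̄·Hᵀ·S⁻¹ = [-4/19; -18/95]
x' − x̄ = [-4/19, -18/95] = K·y
y = (KᵀK)⁻¹·Kᵀ·(x' − x̄) = [1]
z = y + H·x̄ = [1] + [0] = [1]

z = [1]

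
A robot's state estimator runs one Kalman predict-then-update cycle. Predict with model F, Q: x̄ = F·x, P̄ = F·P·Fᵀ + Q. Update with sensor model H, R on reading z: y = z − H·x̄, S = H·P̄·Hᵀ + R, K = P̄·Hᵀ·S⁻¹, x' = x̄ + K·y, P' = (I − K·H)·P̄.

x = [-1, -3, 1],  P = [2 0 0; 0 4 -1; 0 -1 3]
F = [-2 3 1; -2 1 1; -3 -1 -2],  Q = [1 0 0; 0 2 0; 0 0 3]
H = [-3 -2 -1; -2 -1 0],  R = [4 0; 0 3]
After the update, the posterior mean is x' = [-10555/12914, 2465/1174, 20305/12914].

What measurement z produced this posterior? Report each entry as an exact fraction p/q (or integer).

x̄ = F·x = [-6, 0, 4]
P̄ = F·P·Fᵀ + Q = [42 19 1; 19 15 5; 1 5 33]
S = H·P̄·Hᵀ + R = [729 422; 422 262]
K = P̄·Hᵀ·S⁻¹ = [118/6457 -5457/12914; -79/587 17/1174; -4549/6457 14309/12914]
x' − x̄ = [66929/12914, 2465/1174, -31351/12914] = K·y
y = (KᵀK)⁻¹·Kᵀ·(x' − x̄) = [-17, -13]
z = y + H·x̄ = [-17, -13] + [14, 12] = [-3, -1]

z = [-3, -1]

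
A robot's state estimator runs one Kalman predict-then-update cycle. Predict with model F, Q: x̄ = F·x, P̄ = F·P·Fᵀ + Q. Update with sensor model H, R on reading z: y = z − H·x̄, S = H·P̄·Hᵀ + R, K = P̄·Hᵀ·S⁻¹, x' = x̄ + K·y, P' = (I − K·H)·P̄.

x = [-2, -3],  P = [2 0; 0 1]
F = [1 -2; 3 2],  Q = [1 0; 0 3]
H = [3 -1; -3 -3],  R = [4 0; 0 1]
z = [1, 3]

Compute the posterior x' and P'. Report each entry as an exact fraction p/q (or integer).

x̄ = F·x = [4, -12]
P̄ = F·P·Fᵀ + Q = [7 2; 2 25]
y = z − H·x̄ = [-23, -21]
S = H·P̄·Hᵀ + R = [80 0; 0 325]
K = P̄·Hᵀ·S⁻¹ = [19/80 -27/325; -19/80 -81/325]
x' = x̄ + K·y = [1467/5200, -6779/5200]
P' = (I − K·H)·P̄ = [1271/5200 -1127/5200; -1127/5200 1559/5200]

x' = [1467/5200, -6779/5200]
P' = [1271/5200 -1127/5200; -1127/5200 1559/5200]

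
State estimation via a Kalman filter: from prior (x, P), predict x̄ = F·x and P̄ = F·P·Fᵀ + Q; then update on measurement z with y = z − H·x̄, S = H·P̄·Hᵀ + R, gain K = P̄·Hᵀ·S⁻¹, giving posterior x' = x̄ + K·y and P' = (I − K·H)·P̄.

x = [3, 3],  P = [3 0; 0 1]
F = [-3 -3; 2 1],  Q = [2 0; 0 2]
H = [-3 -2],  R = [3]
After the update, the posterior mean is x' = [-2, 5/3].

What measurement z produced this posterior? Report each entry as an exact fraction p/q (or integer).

z = [2]

x̄ = F·x = [-18, 9]
P̄ = F·P·Fᵀ + Q = [38 -21; -21 15]
S = H·P̄·Hᵀ + R = [153]
K = P̄·Hᵀ·S⁻¹ = [-8/17; 11/51]
x' − x̄ = [16, -22/3] = K·y
y = (KᵀK)⁻¹·Kᵀ·(x' − x̄) = [-34]
z = y + H·x̄ = [-34] + [36] = [2]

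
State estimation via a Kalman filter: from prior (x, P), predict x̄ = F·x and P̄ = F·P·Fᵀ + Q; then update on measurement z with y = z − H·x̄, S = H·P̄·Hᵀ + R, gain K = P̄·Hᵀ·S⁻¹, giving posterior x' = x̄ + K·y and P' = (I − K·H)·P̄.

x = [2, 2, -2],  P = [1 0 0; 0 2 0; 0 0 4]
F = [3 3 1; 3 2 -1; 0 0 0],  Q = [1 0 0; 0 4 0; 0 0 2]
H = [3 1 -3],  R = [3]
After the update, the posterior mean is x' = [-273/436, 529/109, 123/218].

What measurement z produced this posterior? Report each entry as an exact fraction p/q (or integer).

x̄ = F·x = [10, 12, 0]
P̄ = F·P·Fᵀ + Q = [32 17 0; 17 25 0; 0 0 2]
S = H·P̄·Hᵀ + R = [436]
K = P̄·Hᵀ·S⁻¹ = [113/436; 19/109; -3/218]
x' − x̄ = [-4633/436, -779/109, 123/218] = K·y
y = (KᵀK)⁻¹·Kᵀ·(x' − x̄) = [-41]
z = y + H·x̄ = [-41] + [42] = [1]

z = [1]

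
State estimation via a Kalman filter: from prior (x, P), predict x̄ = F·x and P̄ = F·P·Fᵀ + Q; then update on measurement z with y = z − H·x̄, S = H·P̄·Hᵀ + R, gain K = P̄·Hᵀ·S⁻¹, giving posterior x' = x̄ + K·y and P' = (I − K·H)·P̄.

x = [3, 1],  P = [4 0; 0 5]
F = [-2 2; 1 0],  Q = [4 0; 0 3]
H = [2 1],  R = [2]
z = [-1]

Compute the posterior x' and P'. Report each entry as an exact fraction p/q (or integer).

x' = [-260/137, 375/137]
P' = [296/137 -448/137; -448/137 878/137]

x̄ = F·x = [-4, 3]
P̄ = F·P·Fᵀ + Q = [40 -8; -8 7]
y = z − H·x̄ = [4]
S = H·P̄·Hᵀ + R = [137]
K = P̄·Hᵀ·S⁻¹ = [72/137; -9/137]
x' = x̄ + K·y = [-260/137, 375/137]
P' = (I − K·H)·P̄ = [296/137 -448/137; -448/137 878/137]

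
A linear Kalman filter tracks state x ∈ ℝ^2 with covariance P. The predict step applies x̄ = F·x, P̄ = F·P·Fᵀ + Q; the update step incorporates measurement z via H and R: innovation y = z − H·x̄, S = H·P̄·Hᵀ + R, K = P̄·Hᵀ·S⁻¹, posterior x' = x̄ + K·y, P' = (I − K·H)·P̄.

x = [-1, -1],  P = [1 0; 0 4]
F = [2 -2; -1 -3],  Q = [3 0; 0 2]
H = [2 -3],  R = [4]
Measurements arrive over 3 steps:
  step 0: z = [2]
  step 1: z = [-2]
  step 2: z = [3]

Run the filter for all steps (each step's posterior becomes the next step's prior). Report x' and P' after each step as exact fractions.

step 0: x' = [-280/183, -290/183], P' = [3809/183 2566/183; 2566/183 1808/183]
step 1: x' = [479460/417683, 86022/59669], P' = [1964189/417683 182098/59669; 182098/59669 144560/59669]
step 2: x' = [-313214508/224972503, -440600763/224972503], P' = [1070832377/224972503 694172518/224972503; 694172518/224972503 548883088/224972503]

step 0: x̄ = F·x = [0, 4]
step 0: P̄ = F·P·Fᵀ + Q = [23 22; 22 39]
step 0: y = z − H·x̄ = [14]
step 0: S = H·P̄·Hᵀ + R = [183]
step 0: K = P̄·Hᵀ·S⁻¹ = [-20/183; -73/183]
step 0: x' = x̄ + K·y = [-280/183, -290/183]
step 0: P' = (I − K·H)·P̄ = [3809/183 2566/183; 2566/183 1808/183]
step 1: x̄ = F·x = [20/183, 1150/183]
step 1: P̄ = F·P·Fᵀ + Q = [2489/183 -7034/183; -7034/183 35843/183]
step 1: y = z − H·x̄ = [3044/183]
step 1: S = H·P̄·Hᵀ + R = [417683/183]
step 1: K = P̄·Hᵀ·S⁻¹ = [26080/417683; -17371/59669]
step 1: x' = x̄ + K·y = [479460/417683, 86022/59669]
step 1: P' = (I − K·H)·P̄ = [1964189/417683 182098/59669; 182098/59669 144560/59669]
step 2: x̄ = F·x = [-245388/417683, -2285922/417683]
step 2: P̄ = F·P·Fᵀ + Q = [2959997/417683 -2955602/417683; -2955602/417683 19554951/417683]
step 2: y = z − H·x̄ = [-730563/59669]
step 2: S = H·P̄·Hᵀ + R = [32138929/59669]
step 2: K = P̄·Hᵀ·S⁻¹ = [2112400/32138929; -9225151/32138929]
step 2: x' = x̄ + K·y = [-313214508/224972503, -440600763/224972503]
step 2: P' = (I − K·H)·P̄ = [1070832377/224972503 694172518/224972503; 694172518/224972503 548883088/224972503]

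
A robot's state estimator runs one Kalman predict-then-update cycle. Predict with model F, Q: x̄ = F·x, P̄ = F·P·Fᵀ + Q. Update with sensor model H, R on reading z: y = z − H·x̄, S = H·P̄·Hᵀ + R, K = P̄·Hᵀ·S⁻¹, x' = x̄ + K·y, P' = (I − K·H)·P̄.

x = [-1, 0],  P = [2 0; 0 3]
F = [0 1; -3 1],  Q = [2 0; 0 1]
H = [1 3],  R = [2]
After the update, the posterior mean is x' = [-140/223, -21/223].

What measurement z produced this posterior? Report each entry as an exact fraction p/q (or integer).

z = [-1]

x̄ = F·x = [0, 3]
P̄ = F·P·Fᵀ + Q = [5 3; 3 22]
S = H·P̄·Hᵀ + R = [223]
K = P̄·Hᵀ·S⁻¹ = [14/223; 69/223]
x' − x̄ = [-140/223, -690/223] = K·y
y = (KᵀK)⁻¹·Kᵀ·(x' − x̄) = [-10]
z = y + H·x̄ = [-10] + [9] = [-1]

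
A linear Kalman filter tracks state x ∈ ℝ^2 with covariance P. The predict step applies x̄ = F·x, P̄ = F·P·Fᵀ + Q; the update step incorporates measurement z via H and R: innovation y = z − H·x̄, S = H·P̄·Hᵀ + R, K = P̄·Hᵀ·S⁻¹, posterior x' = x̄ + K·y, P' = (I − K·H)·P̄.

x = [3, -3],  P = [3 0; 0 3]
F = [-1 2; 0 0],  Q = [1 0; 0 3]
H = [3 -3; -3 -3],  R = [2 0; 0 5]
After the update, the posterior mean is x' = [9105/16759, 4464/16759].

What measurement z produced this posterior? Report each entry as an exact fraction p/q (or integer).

x̄ = F·x = [-9, 0]
P̄ = F·P·Fᵀ + Q = [16 0; 0 3]
S = H·P̄·Hᵀ + R = [173 -117; -117 176]
K = P̄·Hᵀ·S⁻¹ = [2832/16759 -2688/16759; -2637/16759 -2610/16759]
x' − x̄ = [159936/16759, 4464/16759] = K·y
y = (KᵀK)⁻¹·Kᵀ·(x' − x̄) = [28, -30]
z = y + H·x̄ = [28, -30] + [-27, 27] = [1, -3]

z = [1, -3]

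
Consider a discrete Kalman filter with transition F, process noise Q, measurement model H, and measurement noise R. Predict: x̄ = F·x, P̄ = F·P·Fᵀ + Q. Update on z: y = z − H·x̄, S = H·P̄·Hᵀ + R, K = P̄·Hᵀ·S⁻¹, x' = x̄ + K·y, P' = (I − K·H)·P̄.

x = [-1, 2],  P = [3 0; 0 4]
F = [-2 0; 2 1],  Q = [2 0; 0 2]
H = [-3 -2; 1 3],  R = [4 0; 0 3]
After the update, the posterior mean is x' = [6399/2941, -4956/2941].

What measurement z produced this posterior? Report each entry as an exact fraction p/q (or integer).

x̄ = F·x = [2, 0]
P̄ = F·P·Fᵀ + Q = [14 -12; -12 18]
S = H·P̄·Hᵀ + R = [58 -18; -18 107]
K = P̄·Hᵀ·S⁻¹ = [-1161/2941 -800/2941; 378/2941 1218/2941]
x' − x̄ = [517/2941, -4956/2941] = K·y
y = (KᵀK)⁻¹·Kᵀ·(x' − x̄) = [3, -5]
z = y + H·x̄ = [3, -5] + [-6, 2] = [-3, -3]

z = [-3, -3]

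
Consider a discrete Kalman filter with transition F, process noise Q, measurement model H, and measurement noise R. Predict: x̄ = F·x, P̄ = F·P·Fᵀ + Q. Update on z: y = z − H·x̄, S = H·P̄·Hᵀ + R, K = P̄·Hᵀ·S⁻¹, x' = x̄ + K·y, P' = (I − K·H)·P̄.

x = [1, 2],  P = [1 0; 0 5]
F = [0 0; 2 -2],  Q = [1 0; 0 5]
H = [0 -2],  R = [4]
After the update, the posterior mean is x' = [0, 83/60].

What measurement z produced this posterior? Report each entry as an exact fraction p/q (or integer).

z = [-3]

x̄ = F·x = [0, -2]
P̄ = F·P·Fᵀ + Q = [1 0; 0 29]
S = H·P̄·Hᵀ + R = [120]
K = P̄·Hᵀ·S⁻¹ = [0; -29/60]
x' − x̄ = [0, 203/60] = K·y
y = (KᵀK)⁻¹·Kᵀ·(x' − x̄) = [-7]
z = y + H·x̄ = [-7] + [4] = [-3]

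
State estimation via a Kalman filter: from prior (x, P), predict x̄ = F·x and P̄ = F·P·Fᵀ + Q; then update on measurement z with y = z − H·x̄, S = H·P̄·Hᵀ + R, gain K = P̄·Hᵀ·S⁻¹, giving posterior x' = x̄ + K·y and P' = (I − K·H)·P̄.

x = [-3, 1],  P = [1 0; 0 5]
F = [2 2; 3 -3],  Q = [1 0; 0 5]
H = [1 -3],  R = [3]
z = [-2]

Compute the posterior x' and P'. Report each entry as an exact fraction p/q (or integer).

x' = [-6110/703, -1602/703]
P' = [8166/703 2625/703; 2625/703 1076/703]

x̄ = F·x = [-4, -12]
P̄ = F·P·Fᵀ + Q = [25 -24; -24 59]
y = z − H·x̄ = [-34]
S = H·P̄·Hᵀ + R = [703]
K = P̄·Hᵀ·S⁻¹ = [97/703; -201/703]
x' = x̄ + K·y = [-6110/703, -1602/703]
P' = (I − K·H)·P̄ = [8166/703 2625/703; 2625/703 1076/703]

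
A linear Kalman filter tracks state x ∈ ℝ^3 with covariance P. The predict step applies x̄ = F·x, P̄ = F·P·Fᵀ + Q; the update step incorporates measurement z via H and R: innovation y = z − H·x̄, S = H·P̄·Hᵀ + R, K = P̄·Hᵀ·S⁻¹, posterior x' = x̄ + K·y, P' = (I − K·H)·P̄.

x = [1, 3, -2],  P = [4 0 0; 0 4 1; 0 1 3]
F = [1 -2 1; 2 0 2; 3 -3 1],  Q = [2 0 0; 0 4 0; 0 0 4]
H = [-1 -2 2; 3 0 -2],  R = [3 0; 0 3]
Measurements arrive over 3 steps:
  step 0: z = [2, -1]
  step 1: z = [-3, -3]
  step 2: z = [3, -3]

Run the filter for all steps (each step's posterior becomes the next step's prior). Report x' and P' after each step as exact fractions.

step 0: x' = [-52854/9647, -55168/9647, -73028/9647], P' = [155973/9647 152514/9647 233226/9647; 152514/9647 162792/9647 234816/9647; 233226/9647 234816/9647 355623/9647]
step 1: x' = [363648394/467850891, 1676416756/467850891, 392182654/155950297], P' = [3286832326/467850891 3315262312/467850891 1638605236/155950297; 3315262312/467850891 4029495916/467850891 1763889328/155950297; 1638605236/155950297 1763889328/155950297 2560653456/155950297]
step 2: x' = [-5905389543236/1197815250483, -667754674720/133090583387, -7279535389772/1197815250483], P' = [2672046608764/399271750161 2669995420340/399271750161 3983082683846/399271750161; 2669995420340/399271750161 3250092032012/399271750161 1420913949140/133090583387; 3983082683846/399271750161 1420913949140/133090583387 6217831166762/399271750161]

step 0: x̄ = F·x = [-7, -2, -8]
step 0: P̄ = F·P·Fᵀ + Q = [21 10 34; 10 32 24; 34 24 73]
step 0: y = z − H·x̄ = [7, 4]
step 0: S = H·P̄·Hᵀ + R = [156 -47; -47 76]
step 0: K = P̄·Hᵀ·S⁻¹ = [1817/9647 489/9647; -2822/9647 -4030/9647; 2796/9647 -3856/9647]
step 0: x' = x̄ + K·y = [-52854/9647, -55168/9647, -73028/9647]
step 0: P' = (I − K·H)·P̄ = [155973/9647 152514/9647 233226/9647; 152514/9647 162792/9647 234816/9647; 233226/9647 234816/9647 355623/9647]
step 1: x̄ = F·x = [-15546/9647, -251764/9647, -66086/9647]
step 1: P̄ = F·P·Fᵀ + Q = [99190/9647 406776/9647 186492/9647; 406776/9647 3950780/9647 1188912/9647; 186492/9647 1188912/9647 508304/9647]
step 1: y = z − H·x̄ = [-415843/9647, -114475/9647]
step 1: S = H·P̄·Hᵀ + R = [9334307/9647 1476142/9647; 1476142/9647 716963/9647]
step 1: K = P̄·Hᵀ·S⁻¹ = [-28575178/467850891 9621854/467850891; -263639392/467850891 -212516344/467850891; -15025660/155950297 -68497068/155950297]
step 1: x' = x̄ + K·y = [363648394/467850891, 1676416756/467850891, 392182654/155950297]
step 1: P' = (I − K·H)·P̄ = [3286832326/467850891 3315262312/467850891 1638605236/155950297; 3315262312/467850891 4029495916/467850891 1763889328/155950297; 1638605236/155950297 1763889328/155950297 2560653456/155950297]
step 2: x̄ = F·x = [-1812637156/467850891, 3080392712/467850891, -920585708/155950297]
step 2: P̄ = F·P·Fᵀ + Q = [3426388372/467850891 7173127036/467850891 1695664982/155950297; 7173127036/467850891 85073100004/467850891 7589952860/155950297; 1695664982/155950297 7589952860/155950297 4490160946/155950297]
step 2: y = z − H·x̄ = [3758405063/155950297, -496385151/155950297]
step 2: S = H·P̄·Hᵀ + R = [75063310711/155950297 8191845068/155950297; 8191845068/155950297 8359680007/155950297]
step 2: K = P̄·Hᵀ·S⁻¹ = [-45872081752/1197815250483 49974458600/1197815250483; -214898596508/399271750161 -171832477940/399271750161; -72904045162/1197815250483 -486414281986/1197815250483]
step 2: x' = x̄ + K·y = [-5905389543236/1197815250483, -667754674720/133090583387, -7279535389772/1197815250483]
step 2: P' = (I − K·H)·P̄ = [2672046608764/399271750161 2669995420340/399271750161 3983082683846/399271750161; 2669995420340/399271750161 3250092032012/399271750161 1420913949140/133090583387; 3983082683846/399271750161 1420913949140/133090583387 6217831166762/399271750161]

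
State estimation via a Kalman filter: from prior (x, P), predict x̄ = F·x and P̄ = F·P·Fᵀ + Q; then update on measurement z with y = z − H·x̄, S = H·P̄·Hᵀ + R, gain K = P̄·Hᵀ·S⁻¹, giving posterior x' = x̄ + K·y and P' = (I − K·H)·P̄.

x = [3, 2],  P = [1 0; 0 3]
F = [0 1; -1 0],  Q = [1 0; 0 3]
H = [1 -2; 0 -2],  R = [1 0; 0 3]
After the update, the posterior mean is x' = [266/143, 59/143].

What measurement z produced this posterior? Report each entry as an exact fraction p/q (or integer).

x̄ = F·x = [2, -3]
P̄ = F·P·Fᵀ + Q = [4 0; 0 4]
S = H·P̄·Hᵀ + R = [21 16; 16 19]
K = P̄·Hᵀ·S⁻¹ = [76/143 -64/143; -24/143 -40/143]
x' − x̄ = [-20/143, 488/143] = K·y
y = (KᵀK)⁻¹·Kᵀ·(x' − x̄) = [-7, -8]
z = y + H·x̄ = [-7, -8] + [8, 6] = [1, -2]

z = [1, -2]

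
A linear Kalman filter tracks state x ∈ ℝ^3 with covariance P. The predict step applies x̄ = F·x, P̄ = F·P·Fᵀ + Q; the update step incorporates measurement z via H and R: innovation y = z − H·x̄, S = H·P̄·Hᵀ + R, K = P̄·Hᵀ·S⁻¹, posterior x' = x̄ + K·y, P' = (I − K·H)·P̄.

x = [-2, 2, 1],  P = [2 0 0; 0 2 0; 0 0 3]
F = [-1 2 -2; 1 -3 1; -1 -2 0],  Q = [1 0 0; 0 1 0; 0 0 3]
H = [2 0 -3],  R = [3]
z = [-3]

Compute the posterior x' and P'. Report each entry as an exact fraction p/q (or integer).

x̄ = F·x = [4, -7, -2]
P̄ = F·P·Fᵀ + Q = [23 -20 -6; -20 24 10; -6 10 13]
y = z − H·x̄ = [-17]
S = H·P̄·Hᵀ + R = [284]
K = P̄·Hᵀ·S⁻¹ = [16/71; -35/142; -51/284]
x' = x̄ + K·y = [12/71, -399/142, 299/284]
P' = (I − K·H)·P̄ = [609/71 -300/71 390/71; -300/71 479/71 -365/142; 390/71 -365/142 1091/284]

x' = [12/71, -399/142, 299/284]
P' = [609/71 -300/71 390/71; -300/71 479/71 -365/142; 390/71 -365/142 1091/284]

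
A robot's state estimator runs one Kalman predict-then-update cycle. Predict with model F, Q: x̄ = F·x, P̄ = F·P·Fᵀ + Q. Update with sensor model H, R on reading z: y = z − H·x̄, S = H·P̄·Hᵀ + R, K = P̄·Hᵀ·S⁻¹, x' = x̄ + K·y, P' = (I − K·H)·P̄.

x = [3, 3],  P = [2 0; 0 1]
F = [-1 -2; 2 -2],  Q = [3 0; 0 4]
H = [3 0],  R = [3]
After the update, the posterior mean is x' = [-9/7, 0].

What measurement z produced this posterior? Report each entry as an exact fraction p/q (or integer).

z = [-3]

x̄ = F·x = [-9, 0]
P̄ = F·P·Fᵀ + Q = [9 0; 0 16]
S = H·P̄·Hᵀ + R = [84]
K = P̄·Hᵀ·S⁻¹ = [9/28; 0]
x' − x̄ = [54/7, 0] = K·y
y = (KᵀK)⁻¹·Kᵀ·(x' − x̄) = [24]
z = y + H·x̄ = [24] + [-27] = [-3]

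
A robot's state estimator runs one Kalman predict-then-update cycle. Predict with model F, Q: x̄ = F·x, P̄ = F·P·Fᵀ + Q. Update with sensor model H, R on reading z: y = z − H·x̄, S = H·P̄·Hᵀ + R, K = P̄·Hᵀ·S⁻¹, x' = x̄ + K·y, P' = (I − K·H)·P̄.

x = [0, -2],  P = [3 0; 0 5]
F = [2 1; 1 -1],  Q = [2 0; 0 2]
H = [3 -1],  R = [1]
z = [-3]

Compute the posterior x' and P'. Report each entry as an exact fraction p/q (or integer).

x̄ = F·x = [-2, 2]
P̄ = F·P·Fᵀ + Q = [19 1; 1 10]
y = z − H·x̄ = [5]
S = H·P̄·Hᵀ + R = [176]
K = P̄·Hᵀ·S⁻¹ = [7/22; -7/176]
x' = x̄ + K·y = [-9/22, 317/176]
P' = (I − K·H)·P̄ = [13/11 71/22; 71/22 1711/176]

x' = [-9/22, 317/176]
P' = [13/11 71/22; 71/22 1711/176]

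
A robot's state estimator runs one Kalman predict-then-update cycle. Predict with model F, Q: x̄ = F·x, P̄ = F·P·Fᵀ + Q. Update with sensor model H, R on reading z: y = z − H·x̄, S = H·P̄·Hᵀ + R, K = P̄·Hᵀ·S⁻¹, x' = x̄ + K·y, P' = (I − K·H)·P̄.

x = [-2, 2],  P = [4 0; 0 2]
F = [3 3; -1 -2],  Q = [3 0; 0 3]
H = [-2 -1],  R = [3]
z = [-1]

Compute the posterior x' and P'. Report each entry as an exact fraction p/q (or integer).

x̄ = F·x = [0, -2]
P̄ = F·P·Fᵀ + Q = [57 -24; -24 15]
y = z − H·x̄ = [-3]
S = H·P̄·Hᵀ + R = [150]
K = P̄·Hᵀ·S⁻¹ = [-3/5; 11/50]
x' = x̄ + K·y = [9/5, -133/50]
P' = (I − K·H)·P̄ = [3 -21/5; -21/5 387/50]

x' = [9/5, -133/50]
P' = [3 -21/5; -21/5 387/50]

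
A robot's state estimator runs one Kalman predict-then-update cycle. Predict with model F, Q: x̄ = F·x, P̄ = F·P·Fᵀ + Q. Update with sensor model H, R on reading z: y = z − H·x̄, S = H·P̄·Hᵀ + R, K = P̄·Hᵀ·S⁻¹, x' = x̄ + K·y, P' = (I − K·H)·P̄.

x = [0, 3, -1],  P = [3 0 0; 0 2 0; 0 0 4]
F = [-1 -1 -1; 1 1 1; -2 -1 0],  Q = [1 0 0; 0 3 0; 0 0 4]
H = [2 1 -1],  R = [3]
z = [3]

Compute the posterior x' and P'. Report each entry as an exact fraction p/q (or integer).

x̄ = F·x = [-2, 2, -3]
P̄ = F·P·Fᵀ + Q = [10 -9 8; -9 12 -8; 8 -8 18]
y = z − H·x̄ = [2]
S = H·P̄·Hᵀ + R = [21]
K = P̄·Hᵀ·S⁻¹ = [1/7; 2/21; -10/21]
x' = x̄ + K·y = [-12/7, 46/21, -83/21]
P' = (I − K·H)·P̄ = [67/7 -65/7 66/7; -65/7 248/21 -148/21; 66/7 -148/21 278/21]

x' = [-12/7, 46/21, -83/21]
P' = [67/7 -65/7 66/7; -65/7 248/21 -148/21; 66/7 -148/21 278/21]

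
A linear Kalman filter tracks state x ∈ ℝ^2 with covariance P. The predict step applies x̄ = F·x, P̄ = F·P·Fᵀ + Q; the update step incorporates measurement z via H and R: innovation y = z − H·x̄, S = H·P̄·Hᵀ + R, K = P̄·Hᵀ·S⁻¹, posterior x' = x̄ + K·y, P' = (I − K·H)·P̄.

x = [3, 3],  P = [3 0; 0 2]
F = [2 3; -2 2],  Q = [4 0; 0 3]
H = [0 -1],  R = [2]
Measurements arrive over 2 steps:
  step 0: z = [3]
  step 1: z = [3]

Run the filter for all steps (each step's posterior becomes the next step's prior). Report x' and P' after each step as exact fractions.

step 0: x̄ = F·x = [15, 0]
step 0: P̄ = F·P·Fᵀ + Q = [34 0; 0 23]
step 0: y = z − H·x̄ = [3]
step 0: S = H·P̄·Hᵀ + R = [25]
step 0: K = P̄·Hᵀ·S⁻¹ = [0; -23/25]
step 0: x' = x̄ + K·y = [15, -69/25]
step 0: P' = (I − K·H)·P̄ = [34 0; 0 46/25]
step 1: x̄ = F·x = [543/25, -888/25]
step 1: P̄ = F·P·Fᵀ + Q = [3914/25 -3124/25; -3124/25 3659/25]
step 1: y = z − H·x̄ = [-813/25]
step 1: S = H·P̄·Hᵀ + R = [3709/25]
step 1: K = P̄·Hᵀ·S⁻¹ = [3124/3709; -3659/3709]
step 1: x' = x̄ + K·y = [-21033/3709, -12753/3709]
step 1: P' = (I − K·H)·P̄ = [190306/3709 -6248/3709; -6248/3709 7318/3709]

step 0: x' = [15, -69/25], P' = [34 0; 0 46/25]
step 1: x' = [-21033/3709, -12753/3709], P' = [190306/3709 -6248/3709; -6248/3709 7318/3709]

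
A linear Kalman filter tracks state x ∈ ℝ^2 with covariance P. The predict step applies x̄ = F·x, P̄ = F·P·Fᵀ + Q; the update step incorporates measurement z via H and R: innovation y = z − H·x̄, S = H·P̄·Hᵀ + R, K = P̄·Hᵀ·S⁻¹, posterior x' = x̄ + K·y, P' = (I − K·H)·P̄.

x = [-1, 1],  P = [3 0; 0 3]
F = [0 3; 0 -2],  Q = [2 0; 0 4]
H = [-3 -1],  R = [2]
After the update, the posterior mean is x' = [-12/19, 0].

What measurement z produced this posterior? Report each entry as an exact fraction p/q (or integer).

x̄ = F·x = [3, -2]
P̄ = F·P·Fᵀ + Q = [29 -18; -18 16]
S = H·P̄·Hᵀ + R = [171]
K = P̄·Hᵀ·S⁻¹ = [-23/57; 2/9]
x' − x̄ = [-69/19, 2] = K·y
y = (KᵀK)⁻¹·Kᵀ·(x' − x̄) = [9]
z = y + H·x̄ = [9] + [-7] = [2]

z = [2]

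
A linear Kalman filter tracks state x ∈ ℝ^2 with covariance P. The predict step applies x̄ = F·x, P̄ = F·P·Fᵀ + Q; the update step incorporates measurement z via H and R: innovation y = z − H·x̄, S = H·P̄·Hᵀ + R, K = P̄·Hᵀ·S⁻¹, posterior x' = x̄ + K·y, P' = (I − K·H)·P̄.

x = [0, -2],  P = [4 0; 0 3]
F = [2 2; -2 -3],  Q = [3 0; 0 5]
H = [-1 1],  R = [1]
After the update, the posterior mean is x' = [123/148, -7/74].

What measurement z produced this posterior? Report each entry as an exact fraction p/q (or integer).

z = [-1]

x̄ = F·x = [-4, 6]
P̄ = F·P·Fᵀ + Q = [31 -34; -34 48]
S = H·P̄·Hᵀ + R = [148]
K = P̄·Hᵀ·S⁻¹ = [-65/148; 41/74]
x' − x̄ = [715/148, -451/74] = K·y
y = (KᵀK)⁻¹·Kᵀ·(x' − x̄) = [-11]
z = y + H·x̄ = [-11] + [10] = [-1]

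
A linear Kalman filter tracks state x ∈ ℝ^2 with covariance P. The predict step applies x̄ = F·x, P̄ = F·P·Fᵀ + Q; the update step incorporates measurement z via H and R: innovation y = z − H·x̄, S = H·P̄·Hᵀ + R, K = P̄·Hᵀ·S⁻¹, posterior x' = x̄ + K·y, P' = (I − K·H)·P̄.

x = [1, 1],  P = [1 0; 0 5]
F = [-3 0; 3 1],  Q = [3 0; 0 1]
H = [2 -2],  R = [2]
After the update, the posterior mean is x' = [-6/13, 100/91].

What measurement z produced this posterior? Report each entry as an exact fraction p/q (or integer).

z = [-3]

x̄ = F·x = [-3, 4]
P̄ = F·P·Fᵀ + Q = [12 -9; -9 15]
S = H·P̄·Hᵀ + R = [182]
K = P̄·Hᵀ·S⁻¹ = [3/13; -24/91]
x' − x̄ = [33/13, -264/91] = K·y
y = (KᵀK)⁻¹·Kᵀ·(x' − x̄) = [11]
z = y + H·x̄ = [11] + [-14] = [-3]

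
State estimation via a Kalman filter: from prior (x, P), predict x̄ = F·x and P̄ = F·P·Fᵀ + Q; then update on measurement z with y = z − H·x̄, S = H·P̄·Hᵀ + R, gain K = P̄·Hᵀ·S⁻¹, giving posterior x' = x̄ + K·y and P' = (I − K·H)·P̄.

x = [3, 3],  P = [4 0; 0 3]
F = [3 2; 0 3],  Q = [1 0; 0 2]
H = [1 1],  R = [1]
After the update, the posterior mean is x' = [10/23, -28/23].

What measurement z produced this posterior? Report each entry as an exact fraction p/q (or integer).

x̄ = F·x = [15, 9]
P̄ = F·P·Fᵀ + Q = [49 18; 18 29]
S = H·P̄·Hᵀ + R = [115]
K = P̄·Hᵀ·S⁻¹ = [67/115; 47/115]
x' − x̄ = [-335/23, -235/23] = K·y
y = (KᵀK)⁻¹·Kᵀ·(x' − x̄) = [-25]
z = y + H·x̄ = [-25] + [24] = [-1]

z = [-1]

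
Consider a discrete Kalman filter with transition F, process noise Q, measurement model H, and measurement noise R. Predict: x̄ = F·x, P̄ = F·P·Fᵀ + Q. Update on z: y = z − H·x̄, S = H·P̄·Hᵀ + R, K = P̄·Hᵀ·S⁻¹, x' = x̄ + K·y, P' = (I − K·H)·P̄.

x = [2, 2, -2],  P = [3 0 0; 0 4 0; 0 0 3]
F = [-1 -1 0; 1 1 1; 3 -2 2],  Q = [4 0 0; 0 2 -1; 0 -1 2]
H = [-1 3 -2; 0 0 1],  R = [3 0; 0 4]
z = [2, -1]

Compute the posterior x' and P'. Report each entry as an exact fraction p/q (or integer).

x̄ = F·x = [-4, 2, -2]
P̄ = F·P·Fᵀ + Q = [11 -7 -1; -7 12 6; -1 6 57]
y = z − H·x̄ = [-12, 1]
S = H·P̄·Hᵀ + R = [316 -95; -95 61]
K = P̄·Hᵀ·S⁻¹ = [-1925/10251 -3166/10251; 2461/10251 4841/10251; -380/10251 8987/10251]
x' = x̄ + K·y = [-21070/10251, -4189/10251, -6955/10251]
P' = (I − K·H)·P̄ = [51845/10251 6914/10251 -12664/10251; 6914/10251 17675/10251 19364/10251; -12664/10251 19364/10251 35948/10251]

x' = [-21070/10251, -4189/10251, -6955/10251]
P' = [51845/10251 6914/10251 -12664/10251; 6914/10251 17675/10251 19364/10251; -12664/10251 19364/10251 35948/10251]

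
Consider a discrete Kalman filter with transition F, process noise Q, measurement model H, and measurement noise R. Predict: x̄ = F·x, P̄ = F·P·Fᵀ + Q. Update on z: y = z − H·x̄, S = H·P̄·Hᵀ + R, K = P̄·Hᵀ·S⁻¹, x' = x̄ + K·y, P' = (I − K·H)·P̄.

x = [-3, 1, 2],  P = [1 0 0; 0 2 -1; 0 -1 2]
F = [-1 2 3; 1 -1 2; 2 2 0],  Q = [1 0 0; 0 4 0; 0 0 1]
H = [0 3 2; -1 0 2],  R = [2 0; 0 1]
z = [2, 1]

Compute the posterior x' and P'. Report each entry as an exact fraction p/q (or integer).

x̄ = F·x = [11, 0, -4]
P̄ = F·P·Fᵀ + Q = [16 6 0; 6 19 -6; 0 -6 13]
y = z − H·x̄ = [10, 20]
S = H·P̄·Hᵀ + R = [153 -2; -2 69]
K = P̄·Hᵀ·S⁻¹ = [1210/10553 -2412/10553; 3069/10553 -2664/10553; 604/10553 3994/10553]
x' = x̄ + K·y = [79943/10553, -22590/10553, 43708/10553]
P' = (I − K·H)·P̄ = [108476/10553 -34548/10553 53032/10553; -34548/10553 14450/10553 -18606/10553; 53032/10553 -18606/10553 28513/10553]

x' = [79943/10553, -22590/10553, 43708/10553]
P' = [108476/10553 -34548/10553 53032/10553; -34548/10553 14450/10553 -18606/10553; 53032/10553 -18606/10553 28513/10553]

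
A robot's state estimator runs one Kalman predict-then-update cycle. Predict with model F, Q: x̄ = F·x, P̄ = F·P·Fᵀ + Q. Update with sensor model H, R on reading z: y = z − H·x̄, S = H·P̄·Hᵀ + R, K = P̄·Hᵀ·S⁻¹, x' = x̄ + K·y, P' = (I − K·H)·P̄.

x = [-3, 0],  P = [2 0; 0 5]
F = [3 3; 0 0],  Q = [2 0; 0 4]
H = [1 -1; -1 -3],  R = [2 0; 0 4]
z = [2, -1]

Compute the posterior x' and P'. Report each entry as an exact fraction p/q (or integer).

x' = [3533/2323, -488/2323]
P' = [3120/2323 -260/2323; -260/2323 796/2323]

x̄ = F·x = [-9, 0]
P̄ = F·P·Fᵀ + Q = [65 0; 0 4]
y = z − H·x̄ = [11, -10]
S = H·P̄·Hᵀ + R = [71 -53; -53 105]
K = P̄·Hᵀ·S⁻¹ = [1690/2323 -585/2323; -528/2323 -532/2323]
x' = x̄ + K·y = [3533/2323, -488/2323]
P' = (I − K·H)·P̄ = [3120/2323 -260/2323; -260/2323 796/2323]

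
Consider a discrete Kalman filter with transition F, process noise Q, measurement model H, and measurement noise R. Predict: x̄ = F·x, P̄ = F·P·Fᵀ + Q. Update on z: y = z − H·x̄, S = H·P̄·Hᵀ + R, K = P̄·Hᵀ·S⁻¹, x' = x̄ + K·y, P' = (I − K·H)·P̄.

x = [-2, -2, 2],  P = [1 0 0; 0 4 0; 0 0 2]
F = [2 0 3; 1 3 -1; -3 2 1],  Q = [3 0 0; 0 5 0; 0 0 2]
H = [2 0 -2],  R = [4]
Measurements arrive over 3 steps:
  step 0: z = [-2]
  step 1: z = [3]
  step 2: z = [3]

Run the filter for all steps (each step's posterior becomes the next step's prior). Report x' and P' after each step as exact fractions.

step 0: x' = [27/11, -573/55, 191/55], P' = [150/11 71/11 145/11; 71/11 1891/55 378/55; 145/11 378/55 754/55]
step 1: x' = [-168581/17018, -239524/8509, -780673/68072], P' = [629933/8509 1218693/8509 624364/8509; 1218693/8509 2602318/8509 1219603/8509; 624364/8509 1219603/8509 2509161/34036]
step 2: x' = [-563014953/18865088, -1092137483/18865088, -1772735065/56595264], P' = [2461569665/9432544 4971847763/9432544 2448557499/9432544; 4971847763/9432544 10318921001/9432544 4958503873/9432544; 2448557499/9432544 4958503873/9432544 7334899595/28297632]

step 0: x̄ = F·x = [2, -10, 4]
step 0: P̄ = F·P·Fᵀ + Q = [25 -4 0; -4 44 19; 0 19 29]
step 0: y = z − H·x̄ = [2]
step 0: S = H·P̄·Hᵀ + R = [220]
step 0: K = P̄·Hᵀ·S⁻¹ = [5/22; -23/110; -29/110]
step 0: x' = x̄ + K·y = [27/11, -573/55, 191/55]
step 0: P' = (I − K·H)·P̄ = [150/11 71/11 145/11; 71/11 1891/55 378/55; 145/11 378/55 754/55]
step 1: x̄ = F·x = [843/55, -355/11, -272/11]
step 1: P̄ = F·P·Fᵀ + Q = [18651/55 1099/11 -725/11; 1099/11 3442/11 1827/11; -725/11 1827/11 1616/11]
step 1: y = z − H·x̄ = [-4241/55]
step 1: S = H·P̄·Hᵀ + R = [136144/55]
step 1: K = P̄·Hᵀ·S⁻¹ = [5569/17018; -455/8509; -11705/68072]
step 1: x' = x̄ + K·y = [-168581/17018, -239524/8509, -780673/68072]
step 1: P' = (I − K·H)·P̄ = [629933/8509 1218693/8509 624364/8509; 1218693/8509 2602318/8509 1219603/8509; 624364/8509 1219603/8509 2509161/34036]
step 2: x̄ = F·x = [-3690667/68072, -5642227/68072, -2590085/68072]
step 2: P̄ = F·P·Fᵀ + Q = [62732957/34036 73163777/34036 23696459/34036; 73163777/34036 93865769/34036 33132107/34036; 23696459/34036 33132107/34036 12923557/34036]
step 2: y = z − H·x̄ = [4735/134]
step 2: S = H·P̄·Hᵀ + R = [222816/67]
step 2: K = P̄·Hᵀ·S⁻¹ = [51229/74272; 52535/74272; 42413/222816]
step 2: x' = x̄ + K·y = [-563014953/18865088, -1092137483/18865088, -1772735065/56595264]
step 2: P' = (I − K·H)·P̄ = [2461569665/9432544 4971847763/9432544 2448557499/9432544; 4971847763/9432544 10318921001/9432544 4958503873/9432544; 2448557499/9432544 4958503873/9432544 7334899595/28297632]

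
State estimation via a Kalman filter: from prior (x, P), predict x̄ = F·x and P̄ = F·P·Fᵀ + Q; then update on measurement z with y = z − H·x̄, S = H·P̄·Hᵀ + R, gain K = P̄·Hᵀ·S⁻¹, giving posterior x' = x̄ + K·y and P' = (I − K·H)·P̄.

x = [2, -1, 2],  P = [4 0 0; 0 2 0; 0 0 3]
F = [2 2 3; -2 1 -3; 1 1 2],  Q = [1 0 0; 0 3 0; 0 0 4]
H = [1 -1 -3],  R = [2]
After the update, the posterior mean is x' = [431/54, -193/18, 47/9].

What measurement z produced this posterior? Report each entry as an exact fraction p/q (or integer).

z = [3]

x̄ = F·x = [8, -11, 5]
P̄ = F·P·Fᵀ + Q = [52 -39 30; -39 48 -24; 30 -24 22]
S = H·P̄·Hᵀ + R = [54]
K = P̄·Hᵀ·S⁻¹ = [1/54; -5/18; -2/9]
x' − x̄ = [-1/54, 5/18, 2/9] = K·y
y = (KᵀK)⁻¹·Kᵀ·(x' − x̄) = [-1]
z = y + H·x̄ = [-1] + [4] = [3]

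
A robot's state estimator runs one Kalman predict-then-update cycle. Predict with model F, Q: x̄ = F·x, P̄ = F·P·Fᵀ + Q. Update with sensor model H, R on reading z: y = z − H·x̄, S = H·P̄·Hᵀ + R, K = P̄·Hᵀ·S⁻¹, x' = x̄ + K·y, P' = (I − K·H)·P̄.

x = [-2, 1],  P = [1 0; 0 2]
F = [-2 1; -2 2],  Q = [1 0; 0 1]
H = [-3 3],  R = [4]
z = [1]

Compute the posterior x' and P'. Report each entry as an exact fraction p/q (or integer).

x' = [97/20, 21/4]
P' = [271/40 55/8; 55/8 59/8]

x̄ = F·x = [5, 6]
P̄ = F·P·Fᵀ + Q = [7 8; 8 13]
y = z − H·x̄ = [-2]
S = H·P̄·Hᵀ + R = [40]
K = P̄·Hᵀ·S⁻¹ = [3/40; 3/8]
x' = x̄ + K·y = [97/20, 21/4]
P' = (I − K·H)·P̄ = [271/40 55/8; 55/8 59/8]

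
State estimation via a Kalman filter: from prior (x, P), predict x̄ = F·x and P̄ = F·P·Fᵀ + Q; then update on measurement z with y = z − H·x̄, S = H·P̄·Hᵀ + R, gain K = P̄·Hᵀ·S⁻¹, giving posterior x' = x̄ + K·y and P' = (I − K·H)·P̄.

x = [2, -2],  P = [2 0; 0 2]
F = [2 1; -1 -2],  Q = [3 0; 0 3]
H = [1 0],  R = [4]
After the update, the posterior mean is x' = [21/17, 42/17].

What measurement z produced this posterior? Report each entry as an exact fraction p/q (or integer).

z = [1]

x̄ = F·x = [2, 2]
P̄ = F·P·Fᵀ + Q = [13 -8; -8 13]
S = H·P̄·Hᵀ + R = [17]
K = P̄·Hᵀ·S⁻¹ = [13/17; -8/17]
x' − x̄ = [-13/17, 8/17] = K·y
y = (KᵀK)⁻¹·Kᵀ·(x' − x̄) = [-1]
z = y + H·x̄ = [-1] + [2] = [1]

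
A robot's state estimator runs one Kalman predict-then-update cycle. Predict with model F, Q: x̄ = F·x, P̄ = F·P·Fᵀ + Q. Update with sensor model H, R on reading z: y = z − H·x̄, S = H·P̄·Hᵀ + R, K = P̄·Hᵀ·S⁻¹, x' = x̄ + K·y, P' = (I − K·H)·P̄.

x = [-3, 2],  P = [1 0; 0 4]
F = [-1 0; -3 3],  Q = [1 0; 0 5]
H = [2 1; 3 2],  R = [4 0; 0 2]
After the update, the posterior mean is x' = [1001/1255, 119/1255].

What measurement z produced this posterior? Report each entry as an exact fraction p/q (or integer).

z = [-1, 3]

x̄ = F·x = [3, 15]
P̄ = F·P·Fᵀ + Q = [2 3; 3 50]
S = H·P̄·Hᵀ + R = [74 133; 133 256]
K = P̄·Hᵀ·S⁻¹ = [196/1255 -43/1255; -161/1255 618/1255]
x' − x̄ = [-2764/1255, -18706/1255] = K·y
y = (KᵀK)⁻¹·Kᵀ·(x' − x̄) = [-22, -36]
z = y + H·x̄ = [-22, -36] + [21, 39] = [-1, 3]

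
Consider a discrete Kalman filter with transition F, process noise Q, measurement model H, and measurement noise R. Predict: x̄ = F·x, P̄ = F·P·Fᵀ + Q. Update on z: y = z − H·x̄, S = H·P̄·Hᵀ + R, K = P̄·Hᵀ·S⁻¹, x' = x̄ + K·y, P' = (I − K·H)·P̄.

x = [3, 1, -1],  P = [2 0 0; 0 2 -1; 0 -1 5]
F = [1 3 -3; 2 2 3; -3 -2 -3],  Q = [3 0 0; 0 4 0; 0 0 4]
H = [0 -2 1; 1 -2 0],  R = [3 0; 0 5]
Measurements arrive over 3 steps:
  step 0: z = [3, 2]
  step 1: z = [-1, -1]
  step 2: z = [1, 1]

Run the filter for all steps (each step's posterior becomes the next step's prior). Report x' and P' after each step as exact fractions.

step 0: x' = [15162/20723, -44239/41446, 12415/41446], P' = [174720/20723 43895/20723 55861/20723; 43895/20723 49175/41446 63331/41446; 55861/20723 63331/41446 177083/41446]
step 1: x' = [-4922079547/3073431804, -130861636/768357951, -955877273/768357951], P' = [19126419067/3073431804 1067004169/768357951 1139982959/768357951; 1067004169/768357951 734423977/768357951 898935767/768357951; 1139982959/768357951 898935767/768357951 2904098455/768357951]
step 2: x' = [133646645730431/168349257251582, -24672172458233/168349257251582, 11246797824431/15304477931962], P' = [1051225247348451/168349257251582 234501584439313/168349257251582 22845829569871/15304477931962; 234501584439313/168349257251582 161032009908259/168349257251582 17915174901343/15304477931962; 22845829569871/15304477931962 17915174901343/15304477931962 57768220550813/15304477931962]

step 0: x̄ = F·x = [9, 5, -8]
step 0: P̄ = F·P·Fᵀ + Q = [86 -32 30; -32 53 -53; 30 -53 63]
step 0: y = z − H·x̄ = [21, 3]
step 0: S = H·P̄·Hᵀ + R = [490 412; 412 431]
step 0: K = P̄·Hᵀ·S⁻¹ = [-10643/20723 17386/20723; -11673/41446 -1056/20723; 16807/41446 -1494/20723]
step 0: x' = x̄ + K·y = [15162/20723, -44239/41446, 12415/41446]
step 0: P' = (I − K·H)·P̄ = [174720/20723 43895/20723 55861/20723; 43895/20723 49175/41446 63331/41446; 55861/20723 63331/41446 177083/41446]
step 1: x̄ = F·x = [-4107/1219, 9415/41446, -39739/41446]
step 1: P̄ = F·P·Fᵀ + Q = [36075/1219 -1255/1219 -6911/1219; -1255/1219 6156947/41446 -7200789/41446; -6911/1219 -7200789/41446 8925639/41446]
step 1: y = z − H·x̄ = [17123/41446, 58511/20723]
step 1: S = H·P̄·Hᵀ + R = [62480921/41446 19439866/20723; 19439866/20723 13116124/20723]
step 1: K = P̄·Hᵀ·S⁻¹ = [-331341793/768357951 2118077143/3073431804; -189970729/768357951 -80368757/768357951; 368742307/768357951 -131577715/768357951]
step 1: x' = x̄ + K·y = [-4922079547/3073431804, -130861636/768357951, -955877273/768357951]
step 1: P' = (I − K·H)·P̄ = [19126419067/3073431804 1067004169/768357951 1139982959/768357951; 1067004169/768357951 734423977/768357951 898935767/768357951; 1139982959/768357951 898935767/768357951 2904098455/768357951]
step 2: x̄ = F·x = [4978108097/3073431804, -11180789729/1536715902, 27283659005/3073431804]
step 2: P̄ = F·P·Fᵀ + Q = [92858655847/3073431804 -8708481847/1536715902 -833709893/3073431804; -8708481847/1536715902 84277490938/768357951 -192642451765/1536715902; -833709893/3073431804 -192642451765/1536715902 477173716807/3073431804]
step 2: y = z − H·x̄ = [-68933386117/3073431804, -46627835209/3073431804]
step 2: S = H·P̄·Hᵀ + R = [3375973481347/3073431804 2153009879563/3073431804; 2153009879563/3073431804 1526333524651/3073431804]
step 2: K = P̄·Hᵀ·S⁻¹ = [-72566347870015/168349257251582 116444415693965/168349257251582; -41665698633915/168349257251582 -17512487075441/168349257251582; 7312623582709/15304477931962 -2596904046563/15304477931962]
step 2: x' = x̄ + K·y = [133646645730431/168349257251582, -24672172458233/168349257251582, 11246797824431/15304477931962]
step 2: P' = (I − K·H)·P̄ = [1051225247348451/168349257251582 234501584439313/168349257251582 22845829569871/15304477931962; 234501584439313/168349257251582 161032009908259/168349257251582 17915174901343/15304477931962; 22845829569871/15304477931962 17915174901343/15304477931962 57768220550813/15304477931962]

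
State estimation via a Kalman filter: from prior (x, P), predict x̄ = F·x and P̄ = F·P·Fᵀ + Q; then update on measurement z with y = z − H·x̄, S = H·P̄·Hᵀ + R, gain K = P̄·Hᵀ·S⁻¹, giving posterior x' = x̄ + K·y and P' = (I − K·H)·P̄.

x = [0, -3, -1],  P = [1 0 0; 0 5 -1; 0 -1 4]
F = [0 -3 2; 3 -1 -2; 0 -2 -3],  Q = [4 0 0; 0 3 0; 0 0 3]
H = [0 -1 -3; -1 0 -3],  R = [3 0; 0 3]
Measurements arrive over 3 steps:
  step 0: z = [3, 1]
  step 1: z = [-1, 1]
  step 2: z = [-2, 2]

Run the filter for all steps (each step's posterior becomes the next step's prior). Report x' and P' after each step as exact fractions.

step 0: x̄ = F·x = [7, 5, 9]
step 0: P̄ = F·P·Fᵀ + Q = [77 -5 1; -5 29 27; 1 27 47]
step 0: y = z − H·x̄ = [35, 35]
step 0: S = H·P̄·Hᵀ + R = [617 502; 502 509]
step 0: K = P̄·Hᵀ·S⁻¹ = [13726/20683 -16788/20683; -5946/20683 2776/20683; -14228/62049 -3278/62049]
step 0: x' = x̄ + K·y = [37611/20683, -7535/20683, -54269/62049]
step 0: P' = (I − K·H)·P̄ = [222099/20683 130557/20683 -57245/20683; 130557/20683 156723/20683 -46295/20683; -57245/20683 -46295/20683 60523/62049]
step 1: x̄ = F·x = [-40723/62049, 469642/62049, 69339/20683]
step 1: P̄ = F·P·Fᵀ + Q = [6388429/62049 -3942574/62049 587817/20683; -3942574/62049 6050335/62049 -157710/20683; 587817/20683 -157710/20683 314970/20683]
step 1: y = z − H·x̄ = [1031644/62049, 645377/62049]
step 1: S = H·P̄·Hᵀ + R = [11901892/62049 8432579/62049; 8432579/62049 25659472/62049]
step 1: K = P̄·Hᵀ·S⁻¹ = [1029814410/3775852567 -2056992847/3775852567; -2643762004/3775852567 1657856307/3775852567; -351704049/3775852567 -561051348/3775852567]
step 1: x' = x̄ + K·y = [-6751084780/3775852567, 1866590473/3775852567, 975334263/3775852567]
step 1: P' = (I − K·H)·P̄ = [23957795271/3775852567 14697373500/3775852567 -5928938910/3775852567; 14697373500/3775852567 27602228433/3775852567 -6556980807/3775852567; -5928938910/3775852567 -6556980807/3775852567 2537364318/3775852567]
step 2: x̄ = F·x = [-3649102893/3775852567, -24070513339/3775852567, -6659183735/3775852567]
step 2: P̄ = F·P·Fᵀ + Q = [352356693121/3775852567 -121420690161/3775852567 117604280655/3775852567; -121420690161/3775852567 221434503537/3775852567 -10294013685/3775852567; 117604280655/3775852567 -10294013685/3775852567 65888980611/3775852567]
step 2: y = z − H·x̄ = [-51599769678/3775852567, -16074948964/3775852567]
step 2: S = H·P̄·Hᵀ + R = [763998804627/3775852567 793510936248/3775852567; 793510936248/3775852567 1662310760251/3775852567]
step 2: K = P̄·Hᵀ·S⁻¹ = [908321410572/3325278491869 -1844208757090/3325278491869; -38632448685550/56529734361773 23620675750368/56529734361773; -5411658305324/56529734361773 -8138062228872/56529734361773]
step 2: x' = x̄ + K·y = [-7775170447919/3325278491869, 67011242519203/56529734361773, 8903252688875/56529734361773]
step 2: P' = (I − K·H)·P̄ = [21553475815191/3325278491869 13295885312205/3325278491869 -5340283181307/3325278491869; 13295885312205/3325278491869 412789423615239/56529734361773 -98964025852863/56529734361773; -5340283181307/3325278491869 -98964025852863/56529734361773 38399666922945/56529734361773]

step 0: x' = [37611/20683, -7535/20683, -54269/62049], P' = [222099/20683 130557/20683 -57245/20683; 130557/20683 156723/20683 -46295/20683; -57245/20683 -46295/20683 60523/62049]
step 1: x' = [-6751084780/3775852567, 1866590473/3775852567, 975334263/3775852567], P' = [23957795271/3775852567 14697373500/3775852567 -5928938910/3775852567; 14697373500/3775852567 27602228433/3775852567 -6556980807/3775852567; -5928938910/3775852567 -6556980807/3775852567 2537364318/3775852567]
step 2: x' = [-7775170447919/3325278491869, 67011242519203/56529734361773, 8903252688875/56529734361773], P' = [21553475815191/3325278491869 13295885312205/3325278491869 -5340283181307/3325278491869; 13295885312205/3325278491869 412789423615239/56529734361773 -98964025852863/56529734361773; -5340283181307/3325278491869 -98964025852863/56529734361773 38399666922945/56529734361773]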